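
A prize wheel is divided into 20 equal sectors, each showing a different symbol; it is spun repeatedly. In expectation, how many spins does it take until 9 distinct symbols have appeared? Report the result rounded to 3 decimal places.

11.557

With k distinct symbols already seen, the next new one arrives after an expected 20/(20-k) spins.
Sum over k = 0,...,8: E = 20/20 + 20/19 + 20/18 + ... + 20/13 + 20/12 = 11.5572.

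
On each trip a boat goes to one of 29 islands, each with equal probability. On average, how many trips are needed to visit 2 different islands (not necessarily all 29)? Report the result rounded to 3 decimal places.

Going from k to k+1 distinct takes a geometric number of trips with mean 29/(29-k).
Sum over k = 0,...,1: E = 29/29 + 29/28 = 2.0357.

2.036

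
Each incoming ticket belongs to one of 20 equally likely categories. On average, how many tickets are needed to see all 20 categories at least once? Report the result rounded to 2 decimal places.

Split into phases: going from k distinct to k+1 distinct takes on average 20/(20-k) tickets.
E[T] = 20/20 + 20/19 + 20/18 + ... + 20/2 + 20/1 = 20·H_{20}.
H_{20} = 3.598, so E[T] = 71.955.

71.95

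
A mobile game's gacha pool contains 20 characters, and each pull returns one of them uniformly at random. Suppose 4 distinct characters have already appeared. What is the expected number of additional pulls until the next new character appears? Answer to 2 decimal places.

1.25

The number of pulls until the next new character is geometric with success probability 16/20, so its mean is 20/16.
E = 20/16 = 1.250.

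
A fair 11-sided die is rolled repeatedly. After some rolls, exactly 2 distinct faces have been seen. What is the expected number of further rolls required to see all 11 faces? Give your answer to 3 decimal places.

The wait to go from k to k+1 distinct faces is geometric with mean 11/(11-k).
Sum over k = 2,...,10: E = 11/9 + 11/8 + 11/7 + ... + 11/2 + 11/1 = 31.1187.

31.119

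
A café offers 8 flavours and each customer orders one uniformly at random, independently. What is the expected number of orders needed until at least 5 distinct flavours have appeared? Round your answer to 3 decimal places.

7.076

Going from k to k+1 distinct takes a geometric number of orders with mean 8/(8-k).
Sum over k = 0,...,4: E = 8/8 + 8/7 + 8/6 + 8/5 + 8/4 = 7.0762.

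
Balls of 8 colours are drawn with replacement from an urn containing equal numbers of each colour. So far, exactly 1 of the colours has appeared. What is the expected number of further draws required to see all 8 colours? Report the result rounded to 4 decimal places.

From k distinct to k+1 distinct takes on average 8/(8-k) draws.
Sum over k = 1,...,7: E = 8/7 + 8/6 + 8/5 + ... + 8/2 + 8/1 = 20.74286.

20.7429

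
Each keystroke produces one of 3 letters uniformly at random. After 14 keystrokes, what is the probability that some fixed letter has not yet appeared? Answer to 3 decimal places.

On each keystroke the fixed letter fails to appear with probability 2/3.
P(still missing after 14) = (2/3)^14 = 0.0034.

0.003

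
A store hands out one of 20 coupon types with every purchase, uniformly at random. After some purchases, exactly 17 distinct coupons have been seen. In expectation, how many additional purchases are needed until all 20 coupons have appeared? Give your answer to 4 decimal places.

36.6667

From k distinct to k+1 distinct takes on average 20/(20-k) purchases.
Sum over k = 17,...,19: E = 20/3 + 20/2 + 20/1 = 36.66667.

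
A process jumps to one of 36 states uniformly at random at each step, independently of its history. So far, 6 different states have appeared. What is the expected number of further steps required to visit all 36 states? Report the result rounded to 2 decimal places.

The wait to go from k to k+1 distinct states is geometric with mean 36/(36-k).
Sum over k = 6,...,35: E = 36/30 + 36/29 + 36/28 + ... + 36/2 + 36/1 = 143.820.

143.82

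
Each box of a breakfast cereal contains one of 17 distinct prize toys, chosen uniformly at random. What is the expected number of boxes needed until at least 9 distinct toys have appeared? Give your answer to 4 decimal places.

With k distinct toys already seen, the next new one arrives after an expected 17/(17-k) boxes.
Sum over k = 0,...,8: E = 17/17 + 17/16 + 17/15 + ... + 17/10 + 17/9 = 12.26882.

12.2688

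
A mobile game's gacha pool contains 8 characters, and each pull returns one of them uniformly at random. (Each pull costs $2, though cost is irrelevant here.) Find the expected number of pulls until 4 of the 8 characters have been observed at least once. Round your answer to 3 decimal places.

Going from k to k+1 distinct takes a geometric number of pulls with mean 8/(8-k).
Sum over k = 0,...,3: E = 8/8 + 8/7 + 8/6 + 8/5 = 5.0762.

5.076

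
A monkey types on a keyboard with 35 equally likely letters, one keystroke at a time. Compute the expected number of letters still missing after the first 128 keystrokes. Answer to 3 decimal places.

0.856

For each letter, P(unseen after 128) = (34/35)^128 = 0.0245.
By linearity of expectation, E[unseen] = 35·(34/35)^128 = 0.8564.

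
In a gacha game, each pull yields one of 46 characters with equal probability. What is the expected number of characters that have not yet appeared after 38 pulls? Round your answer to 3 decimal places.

For each character, P(unseen after 38) = (45/46)^38 = 0.4338.
By linearity of expectation, E[unseen] = 46·(45/46)^38 = 19.9543.

19.954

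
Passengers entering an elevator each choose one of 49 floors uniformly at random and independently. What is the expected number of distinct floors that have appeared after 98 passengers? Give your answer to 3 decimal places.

For each floor, P(seen in 98 passengers) = 1 - (48/49)^98 = 0.8674.
By linearity of expectation, E[distinct seen] = 49·(1 - (48/49)^98) = 42.5044.

42.504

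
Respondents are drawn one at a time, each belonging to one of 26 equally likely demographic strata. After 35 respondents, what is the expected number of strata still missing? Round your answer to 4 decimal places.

6.5888

For each stratum, P(unseen after 35) = (25/26)^35 = 0.25342.
By linearity of expectation, E[unseen] = 26·(25/26)^35 = 6.58880.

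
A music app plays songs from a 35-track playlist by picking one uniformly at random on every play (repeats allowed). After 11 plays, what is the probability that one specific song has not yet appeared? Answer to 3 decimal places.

Each play misses the fixed song with probability (35-1)/35 = 34/35, independently.
P(still missing after 11) = (34/35)^11 = 0.7270.

0.727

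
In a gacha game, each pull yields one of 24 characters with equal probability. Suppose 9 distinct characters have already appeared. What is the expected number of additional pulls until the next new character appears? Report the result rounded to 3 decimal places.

Each pull yields a new character with probability (24-9)/24 = 15/24, so the wait is geometric with mean 24/15.
E = 24/15 = 1.6000.

1.600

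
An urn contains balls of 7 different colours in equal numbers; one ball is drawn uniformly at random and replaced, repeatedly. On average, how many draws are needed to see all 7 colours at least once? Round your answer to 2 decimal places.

After k distinct colours have appeared, the next draw gives a new one with probability (7-k)/7, so the expected wait for the (k+1)-th is 7/(7-k).
E[T] = 7/7 + 7/6 + 7/5 + ... + 7/2 + 7/1 = 7·H_{7}.
H_{7} = 2.593, so E[T] = 18.150.

18.15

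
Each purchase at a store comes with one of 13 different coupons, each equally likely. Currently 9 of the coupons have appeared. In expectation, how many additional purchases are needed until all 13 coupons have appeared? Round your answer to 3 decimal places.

With k distinct coupons already seen, the next new one takes an expected 13/(13-k) purchases.
Sum over k = 9,...,12: E = 13/4 + 13/3 + 13/2 + 13/1 = 27.0833.

27.083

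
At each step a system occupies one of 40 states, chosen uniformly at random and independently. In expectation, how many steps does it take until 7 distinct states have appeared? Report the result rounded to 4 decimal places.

7.5898

With k distinct states already seen, the next new one arrives after an expected 40/(40-k) steps.
Sum over k = 0,...,6: E = 40/40 + 40/39 + 40/38 + ... + 40/35 + 40/34 = 7.58979.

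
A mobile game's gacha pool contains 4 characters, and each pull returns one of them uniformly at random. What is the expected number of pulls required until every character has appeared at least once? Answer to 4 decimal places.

Split into phases: going from k distinct to k+1 distinct takes on average 4/(4-k) pulls.
E[T] = 4/4 + 4/3 + 4/2 + 4/1 = 4·H_{4}.
H_{4} = 2.08333, so E[T] = 8.33333.

8.3333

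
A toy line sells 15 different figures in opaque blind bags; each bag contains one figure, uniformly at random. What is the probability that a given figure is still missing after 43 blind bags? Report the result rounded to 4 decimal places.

Each blind bag misses the fixed figure with probability (15-1)/15 = 14/15, independently.
P(still missing after 43) = (14/15)^43 = 0.05147.

0.0515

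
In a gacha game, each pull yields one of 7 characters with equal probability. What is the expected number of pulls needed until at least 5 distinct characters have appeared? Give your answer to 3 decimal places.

7.650

Going from k to k+1 distinct takes a geometric number of pulls with mean 7/(7-k).
Sum over k = 0,...,4: E = 7/7 + 7/6 + 7/5 + 7/4 + 7/3 = 7.6500.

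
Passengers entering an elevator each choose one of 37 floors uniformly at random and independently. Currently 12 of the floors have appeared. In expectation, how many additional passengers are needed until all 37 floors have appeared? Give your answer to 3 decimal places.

The wait to go from k to k+1 distinct floors is geometric with mean 37/(37-k).
Sum over k = 12,...,36: E = 37/25 + 37/24 + 37/23 + ... + 37/2 + 37/1 = 141.1905.

141.190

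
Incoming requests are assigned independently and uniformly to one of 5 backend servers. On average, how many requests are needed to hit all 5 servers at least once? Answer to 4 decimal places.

11.4167

Split into phases: going from k distinct to k+1 distinct takes on average 5/(5-k) requests.
E[T] = 5/5 + 5/4 + 5/3 + 5/2 + 5/1 = 5·H_{5}.
H_{5} = 2.28333, so E[T] = 11.41667.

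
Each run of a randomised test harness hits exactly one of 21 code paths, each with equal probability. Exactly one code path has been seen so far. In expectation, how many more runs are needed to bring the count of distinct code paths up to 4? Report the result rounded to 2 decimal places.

3.32

With k distinct code paths already seen, the next new one takes an expected 21/(21-k) runs.
Sum over k = 1,...,3: E = 21/20 + 21/19 + 21/18 = 3.322.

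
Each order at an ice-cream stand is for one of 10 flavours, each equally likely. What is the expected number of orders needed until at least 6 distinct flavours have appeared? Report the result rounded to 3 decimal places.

Going from k to k+1 distinct takes a geometric number of orders with mean 10/(10-k).
Sum over k = 0,...,5: E = 10/10 + 10/9 + 10/8 + 10/7 + 10/6 + 10/5 = 8.4563.

8.456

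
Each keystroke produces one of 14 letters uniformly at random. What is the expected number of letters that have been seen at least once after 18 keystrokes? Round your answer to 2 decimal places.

10.31

For each letter, P(seen in 18 keystrokes) = 1 - (13/14)^18 = 0.737.
By linearity of expectation, E[distinct seen] = 14·(1 - (13/14)^18) = 10.312.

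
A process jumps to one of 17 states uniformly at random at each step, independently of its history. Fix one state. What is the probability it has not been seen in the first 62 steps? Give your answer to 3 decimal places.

On each step the fixed state fails to appear with probability 16/17.
P(still missing after 62) = (16/17)^62 = 0.0233.

0.023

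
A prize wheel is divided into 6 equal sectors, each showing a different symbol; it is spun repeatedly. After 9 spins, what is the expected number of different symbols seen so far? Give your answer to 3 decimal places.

For each symbol, P(seen in 9 spins) = 1 - (5/6)^9 = 0.8062.
By linearity of expectation, E[distinct seen] = 6·(1 - (5/6)^9) = 4.8372.

4.837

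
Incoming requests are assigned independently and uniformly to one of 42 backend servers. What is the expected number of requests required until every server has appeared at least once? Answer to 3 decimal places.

After k distinct servers have appeared, the next request gives a new one with probability (42-k)/42, so the expected wait for the (k+1)-th is 42/(42-k).
E[T] = 42/42 + 42/41 + 42/40 + ... + 42/2 + 42/1 = 42·H_{42}.
H_{42} = 4.3267, so E[T] = 181.7232.

181.723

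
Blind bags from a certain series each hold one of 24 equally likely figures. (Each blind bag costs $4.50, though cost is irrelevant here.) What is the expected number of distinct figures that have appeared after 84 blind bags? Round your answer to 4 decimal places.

For each figure, P(seen in 84 blind bags) = 1 - (23/24)^84 = 0.97198.
By linearity of expectation, E[distinct seen] = 24·(1 - (23/24)^84) = 23.32763.

23.3276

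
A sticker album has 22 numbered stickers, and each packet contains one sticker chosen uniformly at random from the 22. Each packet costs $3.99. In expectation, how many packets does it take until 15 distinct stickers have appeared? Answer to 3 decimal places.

24.155

Going from k to k+1 distinct takes a geometric number of packets with mean 22/(22-k).
Sum over k = 0,...,14: E = 22/22 + 22/21 + 22/20 + ... + 22/9 + 22/8 = 24.1550.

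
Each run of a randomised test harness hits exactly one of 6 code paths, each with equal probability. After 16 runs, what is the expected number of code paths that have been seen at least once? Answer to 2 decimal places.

For each code path, P(seen in 16 runs) = 1 - (5/6)^16 = 0.946.
By linearity of expectation, E[distinct seen] = 6·(1 - (5/6)^16) = 5.675.

5.68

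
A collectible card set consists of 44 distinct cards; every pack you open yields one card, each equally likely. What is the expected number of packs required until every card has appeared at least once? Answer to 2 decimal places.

192.40

The wait to go from k to k+1 distinct cards is geometric with mean 44/(44-k).
E[T] = 44/44 + 44/43 + 44/42 + ... + 44/2 + 44/1 = 44·H_{44}.
H_{44} = 4.373, so E[T] = 192.400.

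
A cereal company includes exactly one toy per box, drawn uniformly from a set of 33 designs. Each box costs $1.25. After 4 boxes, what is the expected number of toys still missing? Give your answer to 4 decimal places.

For each toy, P(unseen after 4) = (32/33)^4 = 0.88419.
By linearity of expectation, E[unseen] = 33·(32/33)^4 = 29.17817.

29.1782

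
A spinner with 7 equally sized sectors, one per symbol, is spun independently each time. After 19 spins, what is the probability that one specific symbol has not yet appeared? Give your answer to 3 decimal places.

0.053

Each spin misses the fixed symbol with probability (7-1)/7 = 6/7, independently.
P(still missing after 19) = (6/7)^19 = 0.0535.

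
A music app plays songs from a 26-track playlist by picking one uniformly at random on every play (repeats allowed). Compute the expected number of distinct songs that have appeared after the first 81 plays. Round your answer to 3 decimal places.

For each song, P(seen in 81 plays) = 1 - (25/26)^81 = 0.9583.
By linearity of expectation, E[distinct seen] = 26·(1 - (25/26)^81) = 24.9154.

24.915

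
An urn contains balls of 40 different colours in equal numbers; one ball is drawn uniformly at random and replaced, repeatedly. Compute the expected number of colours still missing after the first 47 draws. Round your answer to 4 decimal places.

For each colour, P(unseen after 47) = (39/40)^47 = 0.30424.
By linearity of expectation, E[unseen] = 40·(39/40)^47 = 12.16962.

12.1696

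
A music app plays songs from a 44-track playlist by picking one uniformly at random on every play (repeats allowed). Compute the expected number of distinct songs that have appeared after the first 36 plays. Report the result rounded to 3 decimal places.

For each song, P(seen in 36 plays) = 1 - (43/44)^36 = 0.5629.
By linearity of expectation, E[distinct seen] = 44·(1 - (43/44)^36) = 24.7682.

24.768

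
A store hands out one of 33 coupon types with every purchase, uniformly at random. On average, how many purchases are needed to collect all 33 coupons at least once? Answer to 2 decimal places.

After k distinct coupons have appeared, the next purchase gives a new one with probability (33-k)/33, so the expected wait for the (k+1)-th is 33/(33-k).
E[T] = 33/33 + 33/32 + 33/31 + ... + 33/2 + 33/1 = 33·H_{33}.
H_{33} = 4.089, so E[T] = 134.930.

134.93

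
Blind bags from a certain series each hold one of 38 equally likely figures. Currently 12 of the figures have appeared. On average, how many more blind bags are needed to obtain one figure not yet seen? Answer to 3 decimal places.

Each blind bag yields a new figure with probability (38-12)/38 = 26/38, so the wait is geometric with mean 38/26.
E = 38/26 = 1.4615.

1.462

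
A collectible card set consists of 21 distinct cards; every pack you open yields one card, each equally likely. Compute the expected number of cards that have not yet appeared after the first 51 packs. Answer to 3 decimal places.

For each card, P(unseen after 51) = (20/21)^51 = 0.0831.
By linearity of expectation, E[unseen] = 21·(20/21)^51 = 1.7441.

1.744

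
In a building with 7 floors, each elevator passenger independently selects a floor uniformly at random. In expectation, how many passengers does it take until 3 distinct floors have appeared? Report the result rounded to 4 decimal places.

With k distinct floors already seen, the next new one arrives after an expected 7/(7-k) passengers.
Sum over k = 0,...,2: E = 7/7 + 7/6 + 7/5 = 3.56667.

3.5667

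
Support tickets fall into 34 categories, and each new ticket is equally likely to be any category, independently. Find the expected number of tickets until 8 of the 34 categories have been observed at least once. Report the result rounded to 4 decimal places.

Going from k to k+1 distinct takes a geometric number of tickets with mean 34/(34-k).
Sum over k = 0,...,7: E = 34/34 + 34/33 + 34/32 + ... + 34/28 + 34/27 = 8.96887.

8.9689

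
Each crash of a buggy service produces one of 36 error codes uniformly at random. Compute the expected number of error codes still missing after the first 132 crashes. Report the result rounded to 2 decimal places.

For each error code, P(unseen after 132) = (35/36)^132 = 0.024.
By linearity of expectation, E[unseen] = 36·(35/36)^132 = 0.874.

0.87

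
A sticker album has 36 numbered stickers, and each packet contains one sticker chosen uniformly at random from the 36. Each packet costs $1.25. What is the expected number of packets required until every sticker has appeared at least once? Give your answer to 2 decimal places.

150.28

The wait to go from k to k+1 distinct stickers is geometric with mean 36/(36-k).
E[T] = 36/36 + 36/35 + 36/34 + ... + 36/2 + 36/1 = 36·H_{36}.
H_{36} = 4.175, so E[T] = 150.284.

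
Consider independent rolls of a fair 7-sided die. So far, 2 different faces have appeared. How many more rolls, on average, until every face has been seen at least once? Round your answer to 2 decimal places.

With k distinct faces already seen, the next new one takes an expected 7/(7-k) rolls.
Sum over k = 2,...,6: E = 7/5 + 7/4 + 7/3 + 7/2 + 7/1 = 15.983.

15.98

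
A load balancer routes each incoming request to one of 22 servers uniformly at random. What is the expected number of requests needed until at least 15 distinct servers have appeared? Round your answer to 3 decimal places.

24.155

Going from k to k+1 distinct takes a geometric number of requests with mean 22/(22-k).
Sum over k = 0,...,14: E = 22/22 + 22/21 + 22/20 + ... + 22/9 + 22/8 = 24.1550.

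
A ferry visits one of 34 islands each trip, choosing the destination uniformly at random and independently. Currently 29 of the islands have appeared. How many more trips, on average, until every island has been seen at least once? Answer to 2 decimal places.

From k distinct to k+1 distinct takes on average 34/(34-k) trips.
Sum over k = 29,...,33: E = 34/5 + 34/4 + 34/3 + 34/2 + 34/1 = 77.633.

77.63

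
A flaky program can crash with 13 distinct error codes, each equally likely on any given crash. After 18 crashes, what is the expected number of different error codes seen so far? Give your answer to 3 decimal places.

9.922

For each error code, P(seen in 18 crashes) = 1 - (12/13)^18 = 0.7633.
By linearity of expectation, E[distinct seen] = 13·(1 - (12/13)^18) = 9.9223.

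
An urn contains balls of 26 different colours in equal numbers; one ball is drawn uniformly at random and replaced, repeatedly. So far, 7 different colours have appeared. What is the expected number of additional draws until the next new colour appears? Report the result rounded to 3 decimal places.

1.368

Each draw yields a new colour with probability (26-7)/26 = 19/26, so the wait is geometric with mean 26/19.
E = 26/19 = 1.3684.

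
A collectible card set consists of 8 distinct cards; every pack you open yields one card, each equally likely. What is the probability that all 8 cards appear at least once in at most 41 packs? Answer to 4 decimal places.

0.9667

Let A_i be the event that card i is missing after 41 packs. By inclusion–exclusion on the A_i,
P(all seen) = Σ_{j=0}^{8} (-1)^j C(8,j)((8-j)/8)^41
= 1.00000 - 0.03353 + 0.00021 - 0.00000 + 0.00000 - 0.00000 + 0.00000 - 0.00000 + 0.00000
= 0.96668.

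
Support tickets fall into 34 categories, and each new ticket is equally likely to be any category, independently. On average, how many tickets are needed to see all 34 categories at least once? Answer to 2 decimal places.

140.02

Split into phases: going from k distinct to k+1 distinct takes on average 34/(34-k) tickets.
E[T] = 34/34 + 34/33 + 34/32 + ... + 34/2 + 34/1 = 34·H_{34}.
H_{34} = 4.118, so E[T] = 140.019.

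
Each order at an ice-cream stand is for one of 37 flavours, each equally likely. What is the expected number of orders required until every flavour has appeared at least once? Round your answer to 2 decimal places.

155.46

Split into phases: going from k distinct to k+1 distinct takes on average 37/(37-k) orders.
E[T] = 37/37 + 37/36 + 37/35 + ... + 37/2 + 37/1 = 37·H_{37}.
H_{37} = 4.202, so E[T] = 155.459.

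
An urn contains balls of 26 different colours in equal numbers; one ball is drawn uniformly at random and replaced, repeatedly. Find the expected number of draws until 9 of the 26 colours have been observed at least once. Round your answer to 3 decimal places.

With k distinct colours already seen, the next new one arrives after an expected 26/(26-k) draws.
Sum over k = 0,...,8: E = 26/26 + 26/25 + 26/24 + ... + 26/19 + 26/18 = 10.7865.

10.787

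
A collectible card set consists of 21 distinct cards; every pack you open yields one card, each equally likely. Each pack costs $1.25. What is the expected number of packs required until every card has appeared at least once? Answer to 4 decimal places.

76.5525

After k distinct cards have appeared, the next pack gives a new one with probability (21-k)/21, so the expected wait for the (k+1)-th is 21/(21-k).
E[T] = 21/21 + 21/20 + 21/19 + ... + 21/2 + 21/1 = 21·H_{21}.
H_{21} = 3.64536, so E[T] = 76.55253.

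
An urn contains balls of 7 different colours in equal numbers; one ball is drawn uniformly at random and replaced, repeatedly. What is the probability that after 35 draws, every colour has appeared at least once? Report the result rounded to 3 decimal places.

By inclusion–exclusion over which colours are missing,
P(all seen) = Σ_{j=0}^{7} (-1)^j C(7,j)((7-j)/7)^35
= 1.0000 - 0.0318 + 0.0002 - 0.0000 + 0.0000 - 0.0000 + 0.0000 - 0.0000
= 0.9684.

0.968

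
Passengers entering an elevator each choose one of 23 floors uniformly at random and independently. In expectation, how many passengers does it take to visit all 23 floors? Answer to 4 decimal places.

85.8887

Split into phases: going from k distinct to k+1 distinct takes on average 23/(23-k) passengers.
E[T] = 23/23 + 23/22 + 23/21 + ... + 23/2 + 23/1 = 23·H_{23}.
H_{23} = 3.73429, so E[T] = 85.88870.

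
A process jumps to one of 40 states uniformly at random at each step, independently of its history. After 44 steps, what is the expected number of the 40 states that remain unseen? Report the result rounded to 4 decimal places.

For each state, P(unseen after 44) = (39/40)^44 = 0.32825.
By linearity of expectation, E[unseen] = 40·(39/40)^44 = 13.12995.

13.1300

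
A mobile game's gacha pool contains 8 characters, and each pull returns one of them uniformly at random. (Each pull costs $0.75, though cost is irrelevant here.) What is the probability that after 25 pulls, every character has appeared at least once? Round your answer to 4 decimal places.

Let A_i be the event that character i is missing after 25 pulls. By inclusion–exclusion on the A_i,
P(all seen) = Σ_{j=0}^{8} (-1)^j C(8,j)((8-j)/8)^25
= 1.00000 - 0.28398 + 0.02107 - 0.00044 + 0.00000 - 0.00000 + 0.00000 - 0.00000 + 0.00000
= 0.73665.

0.7366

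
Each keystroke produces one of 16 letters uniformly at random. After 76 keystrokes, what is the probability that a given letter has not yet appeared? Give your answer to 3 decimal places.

0.007

On each keystroke the fixed letter fails to appear with probability 15/16.
P(still missing after 76) = (15/16)^76 = 0.0074.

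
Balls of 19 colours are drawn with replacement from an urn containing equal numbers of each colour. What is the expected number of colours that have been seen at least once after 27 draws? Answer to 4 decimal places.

For each colour, P(seen in 27 draws) = 1 - (18/19)^27 = 0.76772.
By linearity of expectation, E[distinct seen] = 19·(1 - (18/19)^27) = 14.58669.

14.5867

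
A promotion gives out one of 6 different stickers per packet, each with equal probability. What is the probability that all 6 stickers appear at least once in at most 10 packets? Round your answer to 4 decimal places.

0.2718

By inclusion–exclusion over which stickers are missing,
P(all seen) = Σ_{j=0}^{6} (-1)^j C(6,j)((6-j)/6)^10
= 1.00000 - 0.96903 + 0.26012 - 0.01953 + 0.00025 - 0.00000 + 0.00000
= 0.27181.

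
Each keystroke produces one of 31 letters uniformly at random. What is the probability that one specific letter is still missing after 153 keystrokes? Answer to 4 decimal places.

Each keystroke misses the fixed letter with probability (31-1)/31 = 30/31, independently.
P(still missing after 153) = (30/31)^153 = 0.00663.

0.0066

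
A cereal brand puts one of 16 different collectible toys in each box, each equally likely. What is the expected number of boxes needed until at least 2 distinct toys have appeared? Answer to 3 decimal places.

With k distinct toys already seen, the next new one arrives after an expected 16/(16-k) boxes.
Sum over k = 0,...,1: E = 16/16 + 16/15 = 2.0667.

2.067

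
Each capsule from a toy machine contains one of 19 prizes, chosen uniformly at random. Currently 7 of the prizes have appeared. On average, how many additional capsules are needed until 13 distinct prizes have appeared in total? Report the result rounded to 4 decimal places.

From k distinct to k+1 distinct takes on average 19/(19-k) capsules.
Sum over k = 7,...,12: E = 19/12 + 19/11 + 19/10 + 19/9 + 19/8 + 19/7 = 12.41100.

12.4110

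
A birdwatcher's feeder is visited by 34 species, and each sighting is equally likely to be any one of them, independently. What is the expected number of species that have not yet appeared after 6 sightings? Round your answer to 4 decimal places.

For each species, P(unseen after 6) = (33/34)^6 = 0.83601.
By linearity of expectation, E[unseen] = 34·(33/34)^6 = 28.42425.

28.4243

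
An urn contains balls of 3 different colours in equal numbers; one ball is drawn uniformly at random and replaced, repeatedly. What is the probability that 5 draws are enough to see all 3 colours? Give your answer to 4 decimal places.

0.6173

Let A_i be the event that colour i is missing after 5 draws. By inclusion–exclusion on the A_i,
P(all seen) = Σ_{j=0}^{3} (-1)^j C(3,j)((3-j)/3)^5
= 1.00000 - 0.39506 + 0.01235 - 0.00000
= 0.61728.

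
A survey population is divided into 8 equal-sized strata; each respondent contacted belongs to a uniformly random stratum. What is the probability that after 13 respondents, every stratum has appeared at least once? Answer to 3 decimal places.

Let A_i be the event that stratum i is missing after 13 respondents. By inclusion–exclusion on the A_i,
P(all seen) = Σ_{j=0}^{8} (-1)^j C(8,j)((8-j)/8)^13
= 1.0000 - 1.4099 + 0.6652 - 0.1243 + 0.0085 - 0.0002 + 0.0000 - 0.0000 + 0.0000
= 0.1393.

0.139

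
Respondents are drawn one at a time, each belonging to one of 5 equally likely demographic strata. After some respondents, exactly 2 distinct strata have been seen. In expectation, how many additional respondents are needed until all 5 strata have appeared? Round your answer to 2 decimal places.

With k distinct strata already seen, the next new one takes an expected 5/(5-k) respondents.
Sum over k = 2,...,4: E = 5/3 + 5/2 + 5/1 = 9.167.

9.17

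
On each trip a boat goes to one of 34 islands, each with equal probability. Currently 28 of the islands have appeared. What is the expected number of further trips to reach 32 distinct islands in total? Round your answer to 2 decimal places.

The wait to go from k to k+1 distinct islands is geometric with mean 34/(34-k).
Sum over k = 28,...,31: E = 34/6 + 34/5 + 34/4 + 34/3 = 32.300.

32.30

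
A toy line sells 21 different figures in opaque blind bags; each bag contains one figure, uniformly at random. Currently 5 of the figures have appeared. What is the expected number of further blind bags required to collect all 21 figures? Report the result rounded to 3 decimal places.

The wait to go from k to k+1 distinct figures is geometric with mean 21/(21-k).
Sum over k = 5,...,20: E = 21/16 + 21/15 + 21/14 + ... + 21/2 + 21/1 = 70.9953.

70.995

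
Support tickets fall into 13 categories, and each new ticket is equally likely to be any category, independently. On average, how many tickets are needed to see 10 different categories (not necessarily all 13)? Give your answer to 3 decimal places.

Going from k to k+1 distinct takes a geometric number of tickets with mean 13/(13-k).
Sum over k = 0,...,9: E = 13/13 + 13/12 + 13/11 + ... + 13/5 + 13/4 = 17.5084.

17.508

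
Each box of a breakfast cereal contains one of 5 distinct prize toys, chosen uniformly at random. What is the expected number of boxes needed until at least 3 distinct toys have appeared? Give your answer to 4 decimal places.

Going from k to k+1 distinct takes a geometric number of boxes with mean 5/(5-k).
Sum over k = 0,...,2: E = 5/5 + 5/4 + 5/3 = 3.91667.

3.9167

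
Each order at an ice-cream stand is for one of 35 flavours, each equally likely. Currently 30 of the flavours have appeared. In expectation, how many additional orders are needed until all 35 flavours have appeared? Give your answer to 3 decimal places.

The wait to go from k to k+1 distinct flavours is geometric with mean 35/(35-k).
Sum over k = 30,...,34: E = 35/5 + 35/4 + 35/3 + 35/2 + 35/1 = 79.9167.

79.917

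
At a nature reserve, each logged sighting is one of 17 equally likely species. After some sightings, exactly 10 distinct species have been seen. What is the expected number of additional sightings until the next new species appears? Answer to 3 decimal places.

2.429

Each sighting yields a new species with probability (17-10)/17 = 7/17, so the wait is geometric with mean 17/7.
E = 17/7 = 2.4286.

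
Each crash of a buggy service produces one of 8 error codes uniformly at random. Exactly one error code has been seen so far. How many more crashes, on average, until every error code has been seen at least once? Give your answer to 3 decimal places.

20.743

With k distinct error codes already seen, the next new one takes an expected 8/(8-k) crashes.
Sum over k = 1,...,7: E = 8/7 + 8/6 + 8/5 + ... + 8/2 + 8/1 = 20.7429.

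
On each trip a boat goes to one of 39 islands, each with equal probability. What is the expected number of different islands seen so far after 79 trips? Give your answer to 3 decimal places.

33.990

For each island, P(seen in 79 trips) = 1 - (38/39)^79 = 0.8715.
By linearity of expectation, E[distinct seen] = 39·(1 - (38/39)^79) = 33.9897.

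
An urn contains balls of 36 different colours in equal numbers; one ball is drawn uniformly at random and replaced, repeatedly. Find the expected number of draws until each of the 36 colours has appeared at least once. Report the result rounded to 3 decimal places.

150.284

After k distinct colours have appeared, the next draw gives a new one with probability (36-k)/36, so the expected wait for the (k+1)-th is 36/(36-k).
E[T] = 36/36 + 36/35 + 36/34 + ... + 36/2 + 36/1 = 36·H_{36}.
H_{36} = 4.1746, so E[T] = 150.2841.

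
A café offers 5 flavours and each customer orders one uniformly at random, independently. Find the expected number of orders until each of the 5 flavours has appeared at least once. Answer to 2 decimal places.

Split into phases: going from k distinct to k+1 distinct takes on average 5/(5-k) orders.
E[T] = 5/5 + 5/4 + 5/3 + 5/2 + 5/1 = 5·H_{5}.
H_{5} = 2.283, so E[T] = 11.417.

11.42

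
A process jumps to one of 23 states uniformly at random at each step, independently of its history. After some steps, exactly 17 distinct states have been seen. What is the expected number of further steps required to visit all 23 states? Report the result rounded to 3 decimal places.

With k distinct states already seen, the next new one takes an expected 23/(23-k) steps.
Sum over k = 17,...,22: E = 23/6 + 23/5 + 23/4 + 23/3 + 23/2 + 23/1 = 56.3500.

56.350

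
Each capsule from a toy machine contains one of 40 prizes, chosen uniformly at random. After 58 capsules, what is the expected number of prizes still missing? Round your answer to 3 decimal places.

For each prize, P(unseen after 58) = (39/40)^58 = 0.2303.
By linearity of expectation, E[unseen] = 40·(39/40)^58 = 9.2114.

9.211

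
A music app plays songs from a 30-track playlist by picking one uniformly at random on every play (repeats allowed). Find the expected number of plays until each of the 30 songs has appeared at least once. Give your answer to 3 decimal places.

The wait to go from k to k+1 distinct songs is geometric with mean 30/(30-k).
E[T] = 30/30 + 30/29 + 30/28 + ... + 30/2 + 30/1 = 30·H_{30}.
H_{30} = 3.9950, so E[T] = 119.8496.

119.850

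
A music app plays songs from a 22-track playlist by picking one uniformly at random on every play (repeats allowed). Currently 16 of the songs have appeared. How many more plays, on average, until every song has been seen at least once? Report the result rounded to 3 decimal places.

From k distinct to k+1 distinct takes on average 22/(22-k) plays.
Sum over k = 16,...,21: E = 22/6 + 22/5 + 22/4 + 22/3 + 22/2 + 22/1 = 53.9000.

53.900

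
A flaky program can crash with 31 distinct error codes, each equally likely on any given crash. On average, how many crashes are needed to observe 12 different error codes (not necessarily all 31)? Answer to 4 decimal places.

Going from k to k+1 distinct takes a geometric number of crashes with mean 31/(31-k).
Sum over k = 0,...,11: E = 31/31 + 31/30 + 31/29 + ... + 31/21 + 31/20 = 14.86467.

14.8647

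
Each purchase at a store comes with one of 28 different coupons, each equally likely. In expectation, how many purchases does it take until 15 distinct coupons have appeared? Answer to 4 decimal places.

20.9170

With k distinct coupons already seen, the next new one arrives after an expected 28/(28-k) purchases.
Sum over k = 0,...,14: E = 28/28 + 28/27 + 28/26 + ... + 28/15 + 28/14 = 20.91704.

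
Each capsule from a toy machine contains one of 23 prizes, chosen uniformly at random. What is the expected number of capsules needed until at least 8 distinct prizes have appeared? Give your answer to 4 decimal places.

With k distinct prizes already seen, the next new one arrives after an expected 23/(23-k) capsules.
Sum over k = 0,...,7: E = 23/23 + 23/22 + 23/21 + ... + 23/17 + 23/16 = 9.56944.

9.5694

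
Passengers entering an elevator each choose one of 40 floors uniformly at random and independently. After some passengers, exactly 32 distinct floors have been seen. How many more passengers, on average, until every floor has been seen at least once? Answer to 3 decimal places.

From k distinct to k+1 distinct takes on average 40/(40-k) passengers.
Sum over k = 32,...,39: E = 40/8 + 40/7 + 40/6 + ... + 40/2 + 40/1 = 108.7143.

108.714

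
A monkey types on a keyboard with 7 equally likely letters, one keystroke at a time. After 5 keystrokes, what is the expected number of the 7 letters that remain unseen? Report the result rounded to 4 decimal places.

3.2387

For each letter, P(unseen after 5) = (6/7)^5 = 0.46266.
By linearity of expectation, E[unseen] = 7·(6/7)^5 = 3.23865.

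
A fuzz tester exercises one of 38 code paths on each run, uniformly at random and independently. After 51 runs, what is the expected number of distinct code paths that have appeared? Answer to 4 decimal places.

28.2477

For each code path, P(seen in 51 runs) = 1 - (37/38)^51 = 0.74336.
By linearity of expectation, E[distinct seen] = 38·(1 - (37/38)^51) = 28.24768.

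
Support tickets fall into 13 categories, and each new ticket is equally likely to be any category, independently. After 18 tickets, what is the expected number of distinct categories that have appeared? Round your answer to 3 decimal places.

For each category, P(seen in 18 tickets) = 1 - (12/13)^18 = 0.7633.
By linearity of expectation, E[distinct seen] = 13·(1 - (12/13)^18) = 9.9223.

9.922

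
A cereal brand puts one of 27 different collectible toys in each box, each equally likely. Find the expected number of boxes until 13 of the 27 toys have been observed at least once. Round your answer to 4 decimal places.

Going from k to k+1 distinct takes a geometric number of boxes with mean 27/(27-k).
Sum over k = 0,...,12: E = 27/27 + 27/26 + 27/25 + ... + 27/16 + 27/15 = 17.27715.

17.2771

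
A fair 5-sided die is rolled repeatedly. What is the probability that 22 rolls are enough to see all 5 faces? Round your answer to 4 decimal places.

0.9632

Let A_i be the event that face i is missing after 22 rolls. By inclusion–exclusion on the A_i,
P(all seen) = Σ_{j=0}^{5} (-1)^j C(5,j)((5-j)/5)^22
= 1.00000 - 0.03689 + 0.00013 - 0.00000 + 0.00000 - 0.00000
= 0.96324.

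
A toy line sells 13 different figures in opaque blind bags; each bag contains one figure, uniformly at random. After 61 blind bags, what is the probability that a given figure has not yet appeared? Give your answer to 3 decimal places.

Each blind bag misses the fixed figure with probability (13-1)/13 = 12/13, independently.
P(still missing after 61) = (12/13)^61 = 0.0076.

0.008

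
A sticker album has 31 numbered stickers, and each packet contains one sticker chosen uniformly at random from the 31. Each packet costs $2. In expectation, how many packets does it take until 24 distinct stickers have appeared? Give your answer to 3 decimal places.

Going from k to k+1 distinct takes a geometric number of packets with mean 31/(31-k).
Sum over k = 0,...,23: E = 31/31 + 31/30 + 31/29 + ... + 31/9 + 31/8 = 44.4660.

44.466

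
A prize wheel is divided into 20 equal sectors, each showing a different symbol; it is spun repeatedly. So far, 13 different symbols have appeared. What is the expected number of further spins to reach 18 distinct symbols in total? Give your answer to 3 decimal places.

21.857

With k distinct symbols already seen, the next new one takes an expected 20/(20-k) spins.
Sum over k = 13,...,17: E = 20/7 + 20/6 + 20/5 + 20/4 + 20/3 = 21.8571.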